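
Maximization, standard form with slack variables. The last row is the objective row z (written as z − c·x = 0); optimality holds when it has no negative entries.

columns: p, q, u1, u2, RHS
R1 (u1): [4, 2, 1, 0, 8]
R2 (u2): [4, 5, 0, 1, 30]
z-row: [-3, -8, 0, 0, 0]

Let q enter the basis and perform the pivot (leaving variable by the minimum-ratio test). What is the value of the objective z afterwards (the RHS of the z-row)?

Ratio test on column q — row 1: 8/2 = 4; row 2: 30/5 = 6. Minimum is 4 at row 1 (u1 leaves); pivot element 2.
Pivot on row 1; the z-row RHS becomes 0 − (-8)·4 = 32.

32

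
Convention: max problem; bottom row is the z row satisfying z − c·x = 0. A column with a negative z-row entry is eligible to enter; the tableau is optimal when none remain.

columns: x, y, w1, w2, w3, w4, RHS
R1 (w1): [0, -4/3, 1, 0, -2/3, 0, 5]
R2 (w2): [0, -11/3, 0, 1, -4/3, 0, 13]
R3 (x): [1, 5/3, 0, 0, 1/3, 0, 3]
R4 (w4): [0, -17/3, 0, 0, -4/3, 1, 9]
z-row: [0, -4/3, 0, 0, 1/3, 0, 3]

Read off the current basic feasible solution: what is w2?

w2 is basic (row 2); its value is the RHS of that row, 13.

13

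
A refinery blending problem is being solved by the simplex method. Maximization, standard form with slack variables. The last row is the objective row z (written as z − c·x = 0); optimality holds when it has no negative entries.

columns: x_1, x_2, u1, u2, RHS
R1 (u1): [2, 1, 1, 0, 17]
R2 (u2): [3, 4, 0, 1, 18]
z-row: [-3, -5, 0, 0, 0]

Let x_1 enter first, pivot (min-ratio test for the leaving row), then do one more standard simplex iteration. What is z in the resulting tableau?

Ratio test on column x_1 — row 1: 17/2 = 17/2; row 2: 18/3 = 6. Minimum is 6 at row 2 (u2 leaves); pivot element 3.
Pivot on row 2; the z-row RHS becomes 0 − (-3)·6 = 18.
Next entering variable (most negative z-row entry -1): x_2.
Ratio test on column x_2 — row 1: entry -5/3 ≤ 0; row 2: 6/(4/3) = 9/2. Minimum is 9/2 at row 2 (x_1 leaves); pivot element 4/3.
After the second pivot the z-row RHS is 18 − (-1)·(9/2) = 45/2.

45/2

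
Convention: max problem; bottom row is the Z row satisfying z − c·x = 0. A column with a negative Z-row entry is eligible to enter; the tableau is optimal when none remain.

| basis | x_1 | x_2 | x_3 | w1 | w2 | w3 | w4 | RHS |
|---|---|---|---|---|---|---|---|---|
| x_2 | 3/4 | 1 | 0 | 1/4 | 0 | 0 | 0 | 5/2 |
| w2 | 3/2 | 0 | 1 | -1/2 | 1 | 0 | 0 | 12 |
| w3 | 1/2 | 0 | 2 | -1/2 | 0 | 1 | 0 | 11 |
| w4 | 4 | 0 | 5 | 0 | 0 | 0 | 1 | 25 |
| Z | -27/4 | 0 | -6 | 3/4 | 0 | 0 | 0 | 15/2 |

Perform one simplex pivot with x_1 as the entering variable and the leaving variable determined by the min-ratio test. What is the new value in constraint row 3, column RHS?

28/3

Ratio test on column x_1 — row 1: (5/2)/(3/4) = 10/3; row 2: 12/(3/2) = 8; row 3: 11/(1/2) = 22; row 4: 25/4 = 25/4. Minimum is 10/3 at row 1 (x_2 leaves); pivot element 3/4.
Divide row 1 by 3/4; eliminate column x_1 from the other rows.
Row 3 update in column RHS: 11 − (1/2)·(10/3) = 28/3.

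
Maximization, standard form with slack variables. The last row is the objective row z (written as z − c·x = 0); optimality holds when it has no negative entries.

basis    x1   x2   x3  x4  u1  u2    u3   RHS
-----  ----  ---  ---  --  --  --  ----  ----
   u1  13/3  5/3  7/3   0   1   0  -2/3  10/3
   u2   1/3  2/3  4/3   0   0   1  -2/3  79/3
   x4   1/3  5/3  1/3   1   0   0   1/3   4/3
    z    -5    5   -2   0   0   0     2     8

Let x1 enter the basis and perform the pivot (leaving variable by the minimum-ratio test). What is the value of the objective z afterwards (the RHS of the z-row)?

Ratio test on column x1 — row 1: (10/3)/(13/3) = 10/13; row 2: (79/3)/(1/3) = 79; row 3: (4/3)/(1/3) = 4. Minimum is 10/13 at row 1 (u1 leaves); pivot element 13/3.
Pivot on row 1; the z-row RHS becomes 8 − (-5)·(10/13) = 154/13.

154/13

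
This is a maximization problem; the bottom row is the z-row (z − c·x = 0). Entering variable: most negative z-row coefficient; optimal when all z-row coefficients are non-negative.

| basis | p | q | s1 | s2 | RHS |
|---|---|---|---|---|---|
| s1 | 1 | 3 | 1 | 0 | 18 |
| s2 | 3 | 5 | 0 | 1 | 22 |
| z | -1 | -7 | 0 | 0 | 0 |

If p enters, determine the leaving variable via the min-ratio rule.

s2

Column p entries and ratios — s1: 18/1 = 18; s2: 22/3 = 22/3.
Smallest ratio is 22/3 in the row of s2, so s2 leaves.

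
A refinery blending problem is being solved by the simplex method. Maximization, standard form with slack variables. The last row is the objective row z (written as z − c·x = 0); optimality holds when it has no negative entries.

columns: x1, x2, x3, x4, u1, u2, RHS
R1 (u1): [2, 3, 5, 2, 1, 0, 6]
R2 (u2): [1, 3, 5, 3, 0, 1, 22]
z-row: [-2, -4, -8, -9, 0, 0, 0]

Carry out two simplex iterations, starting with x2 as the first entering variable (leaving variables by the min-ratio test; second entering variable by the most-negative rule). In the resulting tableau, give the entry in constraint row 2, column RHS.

13

Ratio test on column x2 — row 1: 6/3 = 2; row 2: 22/3 = 22/3. Minimum is 2 at row 1 (u1 leaves); pivot element 3.
Divide row 1 by 3; eliminate column x2 from the other rows.
Second iteration: most negative z-row entry is -19/3 in column x4, so x4 enters.
Ratio test on column x4 — row 1: 2/(2/3) = 3; row 2: 16/1 = 16. Minimum is 3 at row 1 (x2 leaves); pivot element 2/3.
Divide row 1 by 2/3; eliminate column x4 from the other rows.
After both pivots, the entry at constraint row 2, column RHS is 13.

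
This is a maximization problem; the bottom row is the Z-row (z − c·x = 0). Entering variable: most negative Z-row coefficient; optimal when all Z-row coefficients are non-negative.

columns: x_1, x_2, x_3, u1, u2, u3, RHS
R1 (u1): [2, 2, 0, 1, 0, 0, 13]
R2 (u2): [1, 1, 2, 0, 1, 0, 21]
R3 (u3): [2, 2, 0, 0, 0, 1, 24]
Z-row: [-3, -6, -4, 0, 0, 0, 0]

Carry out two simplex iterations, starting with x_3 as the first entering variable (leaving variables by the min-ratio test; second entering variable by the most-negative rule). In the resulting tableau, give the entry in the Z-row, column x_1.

Ratio test on column x_3 — row 1: entry 0 ≤ 0; row 2: 21/2 = 21/2; row 3: entry 0 ≤ 0. Minimum is 21/2 at row 2 (u2 leaves); pivot element 2.
Divide row 2 by 2; eliminate column x_3 from the other rows.
Second iteration: most negative Z-row entry is -4 in column x_2, so x_2 enters.
Ratio test on column x_2 — row 1: 13/2 = 13/2; row 2: (21/2)/(1/2) = 21; row 3: 24/2 = 12. Minimum is 13/2 at row 1 (u1 leaves); pivot element 2.
Divide row 1 by 2; eliminate column x_2 from the other rows.
After both pivots, the entry at the Z-row, column x_1 is 3.

3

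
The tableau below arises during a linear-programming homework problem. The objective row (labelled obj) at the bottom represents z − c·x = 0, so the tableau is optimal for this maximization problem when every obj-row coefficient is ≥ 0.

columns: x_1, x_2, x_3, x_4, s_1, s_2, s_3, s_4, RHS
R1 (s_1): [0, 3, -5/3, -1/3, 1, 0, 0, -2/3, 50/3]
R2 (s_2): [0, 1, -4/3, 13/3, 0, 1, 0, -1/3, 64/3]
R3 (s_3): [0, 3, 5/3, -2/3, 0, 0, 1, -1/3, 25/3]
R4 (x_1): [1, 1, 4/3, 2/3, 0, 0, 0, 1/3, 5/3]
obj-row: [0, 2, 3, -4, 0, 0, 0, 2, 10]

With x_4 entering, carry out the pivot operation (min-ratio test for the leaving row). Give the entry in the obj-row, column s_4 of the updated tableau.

4

Ratio test on column x_4 — row 1: entry -1/3 ≤ 0; row 2: (64/3)/(13/3) = 64/13; row 3: entry -2/3 ≤ 0; row 4: (5/3)/(2/3) = 5/2. Minimum is 5/2 at row 4 (x_1 leaves); pivot element 2/3.
Divide row 4 by 2/3; eliminate column x_4 from the other rows.
obj-row update in column s_4: 2 − (-4)·(1/2) = 4.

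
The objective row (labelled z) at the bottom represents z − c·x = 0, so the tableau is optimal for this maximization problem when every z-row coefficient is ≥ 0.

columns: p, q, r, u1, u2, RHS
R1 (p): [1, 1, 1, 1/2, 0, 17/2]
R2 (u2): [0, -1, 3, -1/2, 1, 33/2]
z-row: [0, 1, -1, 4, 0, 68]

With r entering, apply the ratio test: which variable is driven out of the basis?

Column r entries and ratios — p: (17/2)/1 = 17/2; u2: (33/2)/3 = 11/2.
Smallest ratio is 11/2 in the row of u2, so u2 leaves.

u2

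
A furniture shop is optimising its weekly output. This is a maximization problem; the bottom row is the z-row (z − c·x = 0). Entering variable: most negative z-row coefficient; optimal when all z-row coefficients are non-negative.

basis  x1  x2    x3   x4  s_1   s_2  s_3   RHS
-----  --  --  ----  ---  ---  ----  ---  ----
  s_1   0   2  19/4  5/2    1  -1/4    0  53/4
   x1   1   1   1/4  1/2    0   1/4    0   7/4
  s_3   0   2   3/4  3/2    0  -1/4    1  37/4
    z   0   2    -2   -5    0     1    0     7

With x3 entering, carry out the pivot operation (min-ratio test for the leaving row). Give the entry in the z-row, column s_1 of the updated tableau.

Ratio test on column x3 — row 1: (53/4)/(19/4) = 53/19; row 2: (7/4)/(1/4) = 7; row 3: (37/4)/(3/4) = 37/3. Minimum is 53/19 at row 1 (s_1 leaves); pivot element 19/4.
Divide row 1 by 19/4; eliminate column x3 from the other rows.
z-row update in column s_1: 0 − (-2)·(4/19) = 8/19.

8/19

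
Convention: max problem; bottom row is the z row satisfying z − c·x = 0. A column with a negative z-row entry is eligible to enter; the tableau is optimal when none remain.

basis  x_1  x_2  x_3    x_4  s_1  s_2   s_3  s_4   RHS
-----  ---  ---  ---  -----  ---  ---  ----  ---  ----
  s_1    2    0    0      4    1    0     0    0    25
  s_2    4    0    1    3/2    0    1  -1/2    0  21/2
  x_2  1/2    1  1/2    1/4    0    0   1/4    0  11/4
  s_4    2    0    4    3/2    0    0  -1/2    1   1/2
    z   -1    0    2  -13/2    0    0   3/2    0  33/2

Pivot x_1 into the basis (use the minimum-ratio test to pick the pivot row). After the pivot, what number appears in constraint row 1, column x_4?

Ratio test on column x_1 — row 1: 25/2 = 25/2; row 2: (21/2)/4 = 21/8; row 3: (11/4)/(1/2) = 11/2; row 4: (1/2)/2 = 1/4. Minimum is 1/4 at row 4 (s_4 leaves); pivot element 2.
Divide row 4 by 2; eliminate column x_1 from the other rows.
Row 1 update in column x_4: 4 − 2·(3/4) = 5/2.

5/2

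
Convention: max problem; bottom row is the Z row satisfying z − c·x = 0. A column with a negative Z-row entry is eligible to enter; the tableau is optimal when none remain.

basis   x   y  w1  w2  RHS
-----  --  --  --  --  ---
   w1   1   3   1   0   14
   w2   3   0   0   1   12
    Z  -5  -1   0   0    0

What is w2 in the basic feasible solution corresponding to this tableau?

w2 is basic (row 2); its value is the RHS of that row, 12.

12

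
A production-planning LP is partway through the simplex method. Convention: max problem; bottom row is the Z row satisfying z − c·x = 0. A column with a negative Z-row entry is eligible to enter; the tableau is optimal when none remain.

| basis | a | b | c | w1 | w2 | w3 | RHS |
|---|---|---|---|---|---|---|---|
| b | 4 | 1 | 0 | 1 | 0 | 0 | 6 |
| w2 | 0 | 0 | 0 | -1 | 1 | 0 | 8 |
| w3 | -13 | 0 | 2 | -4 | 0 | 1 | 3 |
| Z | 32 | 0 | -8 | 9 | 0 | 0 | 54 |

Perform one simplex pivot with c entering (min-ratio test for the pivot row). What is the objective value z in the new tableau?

66

Ratio test on column c — row 1: entry 0 ≤ 0; row 2: entry 0 ≤ 0; row 3: 3/2 = 3/2. Minimum is 3/2 at row 3 (w3 leaves); pivot element 2.
Pivot on row 3; the Z-row RHS becomes 54 − (-8)·(3/2) = 66.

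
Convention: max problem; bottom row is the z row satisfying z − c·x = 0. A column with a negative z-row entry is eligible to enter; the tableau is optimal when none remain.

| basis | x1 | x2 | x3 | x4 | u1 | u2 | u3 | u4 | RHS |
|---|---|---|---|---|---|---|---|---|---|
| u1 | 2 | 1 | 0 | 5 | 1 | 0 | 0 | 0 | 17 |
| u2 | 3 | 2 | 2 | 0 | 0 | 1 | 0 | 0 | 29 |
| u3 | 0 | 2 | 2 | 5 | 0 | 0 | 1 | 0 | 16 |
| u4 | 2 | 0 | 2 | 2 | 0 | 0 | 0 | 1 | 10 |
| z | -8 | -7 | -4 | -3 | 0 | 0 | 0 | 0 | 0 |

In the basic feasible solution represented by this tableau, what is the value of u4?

u4 is basic (row 4); its value is the RHS of that row, 10.

10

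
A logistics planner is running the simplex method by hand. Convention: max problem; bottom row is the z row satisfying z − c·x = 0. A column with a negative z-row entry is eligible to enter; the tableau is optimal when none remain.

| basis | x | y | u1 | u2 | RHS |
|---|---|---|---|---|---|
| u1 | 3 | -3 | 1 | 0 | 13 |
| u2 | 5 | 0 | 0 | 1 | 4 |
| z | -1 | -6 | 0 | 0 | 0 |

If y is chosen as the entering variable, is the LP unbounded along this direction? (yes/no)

yes

Every constraint-row entry in column y is ≤ 0, so increasing y is unbounded.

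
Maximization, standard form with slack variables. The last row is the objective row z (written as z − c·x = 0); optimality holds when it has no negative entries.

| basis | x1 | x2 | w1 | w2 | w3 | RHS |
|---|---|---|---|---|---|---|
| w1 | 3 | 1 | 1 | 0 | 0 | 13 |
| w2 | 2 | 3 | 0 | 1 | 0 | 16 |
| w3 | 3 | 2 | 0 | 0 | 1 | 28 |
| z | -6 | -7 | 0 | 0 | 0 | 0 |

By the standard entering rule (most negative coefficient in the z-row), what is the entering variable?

x2

Negative z-row entries: x1: -6, x2: -7.
The most negative is -7 in column x2, so x2 enters.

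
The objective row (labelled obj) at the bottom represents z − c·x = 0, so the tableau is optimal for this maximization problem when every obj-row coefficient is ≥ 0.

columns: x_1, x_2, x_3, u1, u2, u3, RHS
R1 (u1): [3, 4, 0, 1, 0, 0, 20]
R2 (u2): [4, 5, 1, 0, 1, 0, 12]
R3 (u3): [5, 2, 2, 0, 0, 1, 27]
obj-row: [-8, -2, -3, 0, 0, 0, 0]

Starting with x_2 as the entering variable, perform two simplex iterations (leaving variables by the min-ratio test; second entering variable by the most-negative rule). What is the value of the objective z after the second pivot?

24

Ratio test on column x_2 — row 1: 20/4 = 5; row 2: 12/5 = 12/5; row 3: 27/2 = 27/2. Minimum is 12/5 at row 2 (u2 leaves); pivot element 5.
Pivot on row 2; the obj-row RHS becomes 0 − (-2)·(12/5) = 24/5.
Next entering variable (most negative obj-row entry -32/5): x_1.
Ratio test on column x_1 — row 1: entry -1/5 ≤ 0; row 2: (12/5)/(4/5) = 3; row 3: (111/5)/(17/5) = 111/17. Minimum is 3 at row 2 (x_2 leaves); pivot element 4/5.
After the second pivot the obj-row RHS is 24/5 − (-32/5)·3 = 24.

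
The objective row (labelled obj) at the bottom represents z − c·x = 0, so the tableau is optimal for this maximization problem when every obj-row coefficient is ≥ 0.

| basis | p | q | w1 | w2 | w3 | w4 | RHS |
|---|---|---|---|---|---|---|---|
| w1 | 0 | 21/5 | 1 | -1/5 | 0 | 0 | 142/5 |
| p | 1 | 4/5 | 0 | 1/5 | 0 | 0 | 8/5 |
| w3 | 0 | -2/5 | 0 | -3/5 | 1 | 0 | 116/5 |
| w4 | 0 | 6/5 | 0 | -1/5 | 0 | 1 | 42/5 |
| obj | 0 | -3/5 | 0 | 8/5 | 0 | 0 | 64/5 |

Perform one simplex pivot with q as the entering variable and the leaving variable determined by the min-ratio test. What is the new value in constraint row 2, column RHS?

2

Ratio test on column q — row 1: (142/5)/(21/5) = 142/21; row 2: (8/5)/(4/5) = 2; row 3: entry -2/5 ≤ 0; row 4: (42/5)/(6/5) = 7. Minimum is 2 at row 2 (p leaves); pivot element 4/5.
Divide row 2 by 4/5; eliminate column q from the other rows.
In the new row 2, the RHS entry is the old entry divided by the pivot: (8/5)/(4/5) = 2.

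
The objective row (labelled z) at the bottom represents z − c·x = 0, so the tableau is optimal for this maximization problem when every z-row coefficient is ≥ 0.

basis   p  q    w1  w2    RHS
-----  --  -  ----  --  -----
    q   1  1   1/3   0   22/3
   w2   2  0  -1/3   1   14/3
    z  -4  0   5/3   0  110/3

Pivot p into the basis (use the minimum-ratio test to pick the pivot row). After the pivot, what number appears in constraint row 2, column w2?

1/2

Ratio test on column p — row 1: (22/3)/1 = 22/3; row 2: (14/3)/2 = 7/3. Minimum is 7/3 at row 2 (w2 leaves); pivot element 2.
Divide row 2 by 2; eliminate column p from the other rows.
In the new row 2, the w2 entry is the old entry divided by the pivot: 1/2 = 1/2.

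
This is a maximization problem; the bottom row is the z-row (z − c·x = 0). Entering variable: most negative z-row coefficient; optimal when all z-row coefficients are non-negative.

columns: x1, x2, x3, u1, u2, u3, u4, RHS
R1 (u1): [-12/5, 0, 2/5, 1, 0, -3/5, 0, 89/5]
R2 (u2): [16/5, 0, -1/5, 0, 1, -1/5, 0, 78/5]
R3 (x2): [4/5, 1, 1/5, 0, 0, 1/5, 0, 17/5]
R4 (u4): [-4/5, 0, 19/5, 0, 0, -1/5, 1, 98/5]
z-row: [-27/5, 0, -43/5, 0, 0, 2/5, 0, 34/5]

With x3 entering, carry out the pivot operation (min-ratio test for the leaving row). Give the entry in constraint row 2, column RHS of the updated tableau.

316/19

Ratio test on column x3 — row 1: (89/5)/(2/5) = 89/2; row 2: entry -1/5 ≤ 0; row 3: (17/5)/(1/5) = 17; row 4: (98/5)/(19/5) = 98/19. Minimum is 98/19 at row 4 (u4 leaves); pivot element 19/5.
Divide row 4 by 19/5; eliminate column x3 from the other rows.
Row 2 update in column RHS: 78/5 − (-1/5)·(98/19) = 316/19.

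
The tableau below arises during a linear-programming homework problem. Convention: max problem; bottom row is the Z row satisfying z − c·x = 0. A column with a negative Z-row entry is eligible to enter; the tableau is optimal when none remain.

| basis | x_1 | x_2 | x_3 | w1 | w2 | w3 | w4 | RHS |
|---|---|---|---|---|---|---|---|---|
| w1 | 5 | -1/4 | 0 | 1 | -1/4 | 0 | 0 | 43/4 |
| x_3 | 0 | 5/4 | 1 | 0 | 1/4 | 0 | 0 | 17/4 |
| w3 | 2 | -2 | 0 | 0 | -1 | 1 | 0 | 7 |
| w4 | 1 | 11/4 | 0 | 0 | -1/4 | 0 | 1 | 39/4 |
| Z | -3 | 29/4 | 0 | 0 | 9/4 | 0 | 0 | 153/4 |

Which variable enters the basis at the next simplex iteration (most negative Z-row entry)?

Negative Z-row entries: x_1: -3.
The most negative is -3 in column x_1, so x_1 enters.

x_1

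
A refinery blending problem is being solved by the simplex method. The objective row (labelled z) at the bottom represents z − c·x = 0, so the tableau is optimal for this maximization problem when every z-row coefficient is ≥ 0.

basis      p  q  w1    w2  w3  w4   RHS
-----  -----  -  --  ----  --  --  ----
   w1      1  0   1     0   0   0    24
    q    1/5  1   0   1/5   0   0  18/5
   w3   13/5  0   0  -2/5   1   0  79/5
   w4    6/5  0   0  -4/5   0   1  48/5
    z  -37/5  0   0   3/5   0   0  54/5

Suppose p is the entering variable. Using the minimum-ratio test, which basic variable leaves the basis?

w3

Column p entries and ratios — w1: 24/1 = 24; q: (18/5)/(1/5) = 18; w3: (79/5)/(13/5) = 79/13; w4: (48/5)/(6/5) = 8.
Smallest ratio is 79/13 in the row of w3, so w3 leaves.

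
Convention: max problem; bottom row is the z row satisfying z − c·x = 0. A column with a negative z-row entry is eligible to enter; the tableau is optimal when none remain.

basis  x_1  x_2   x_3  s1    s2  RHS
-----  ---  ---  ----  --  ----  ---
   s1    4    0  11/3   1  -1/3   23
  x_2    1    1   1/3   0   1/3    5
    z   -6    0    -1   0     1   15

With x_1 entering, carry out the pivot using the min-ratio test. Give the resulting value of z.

45

Ratio test on column x_1 — row 1: 23/4 = 23/4; row 2: 5/1 = 5. Minimum is 5 at row 2 (x_2 leaves); pivot element 1.
Pivot on row 2; the z-row RHS becomes 15 − (-6)·5 = 45.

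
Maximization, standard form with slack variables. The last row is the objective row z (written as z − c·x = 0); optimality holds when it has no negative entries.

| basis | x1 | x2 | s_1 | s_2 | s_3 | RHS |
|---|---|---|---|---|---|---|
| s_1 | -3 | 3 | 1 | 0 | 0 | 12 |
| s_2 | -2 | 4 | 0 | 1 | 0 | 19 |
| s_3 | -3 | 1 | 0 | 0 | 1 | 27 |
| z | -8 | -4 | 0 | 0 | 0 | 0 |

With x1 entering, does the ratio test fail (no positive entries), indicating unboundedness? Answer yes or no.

yes

Every constraint-row entry in column x1 is ≤ 0, so increasing x1 is unbounded.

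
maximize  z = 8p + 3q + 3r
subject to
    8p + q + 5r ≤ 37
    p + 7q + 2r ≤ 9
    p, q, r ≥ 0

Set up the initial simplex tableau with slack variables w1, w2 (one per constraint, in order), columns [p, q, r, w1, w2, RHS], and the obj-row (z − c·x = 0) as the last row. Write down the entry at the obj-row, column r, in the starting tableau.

The obj-row carries the negated objective coefficients: the r entry is -3.

-3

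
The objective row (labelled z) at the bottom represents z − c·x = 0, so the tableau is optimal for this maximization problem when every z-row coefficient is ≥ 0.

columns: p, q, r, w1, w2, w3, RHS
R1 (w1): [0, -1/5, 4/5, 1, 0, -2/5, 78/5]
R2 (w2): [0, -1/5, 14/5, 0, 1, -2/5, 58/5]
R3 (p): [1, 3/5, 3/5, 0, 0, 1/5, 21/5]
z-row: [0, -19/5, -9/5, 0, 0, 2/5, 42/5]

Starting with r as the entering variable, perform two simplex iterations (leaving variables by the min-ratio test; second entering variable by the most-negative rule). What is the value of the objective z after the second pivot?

Ratio test on column r — row 1: (78/5)/(4/5) = 39/2; row 2: (58/5)/(14/5) = 29/7; row 3: (21/5)/(3/5) = 7. Minimum is 29/7 at row 2 (w2 leaves); pivot element 14/5.
Pivot on row 2; the z-row RHS becomes 42/5 − (-9/5)·(29/7) = 111/7.
Next entering variable (most negative z-row entry -55/14): q.
Ratio test on column q — row 1: entry -1/7 ≤ 0; row 2: entry -1/14 ≤ 0; row 3: (12/7)/(9/14) = 8/3. Minimum is 8/3 at row 3 (p leaves); pivot element 9/14.
After the second pivot the z-row RHS is 111/7 − (-55/14)·(8/3) = 79/3.

79/3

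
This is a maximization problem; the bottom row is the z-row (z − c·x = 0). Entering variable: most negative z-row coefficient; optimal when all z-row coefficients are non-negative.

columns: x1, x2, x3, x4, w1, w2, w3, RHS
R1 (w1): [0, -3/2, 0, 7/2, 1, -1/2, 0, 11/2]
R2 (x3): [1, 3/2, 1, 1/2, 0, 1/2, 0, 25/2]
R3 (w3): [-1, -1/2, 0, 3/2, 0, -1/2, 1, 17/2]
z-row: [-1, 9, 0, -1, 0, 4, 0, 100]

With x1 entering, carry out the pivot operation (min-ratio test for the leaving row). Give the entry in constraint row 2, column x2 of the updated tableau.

Ratio test on column x1 — row 1: entry 0 ≤ 0; row 2: (25/2)/1 = 25/2; row 3: entry -1 ≤ 0. Minimum is 25/2 at row 2 (x3 leaves); pivot element 1.
Divide row 2 by 1; eliminate column x1 from the other rows.
In the new row 2, the x2 entry is the old entry divided by the pivot: (3/2)/1 = 3/2.

3/2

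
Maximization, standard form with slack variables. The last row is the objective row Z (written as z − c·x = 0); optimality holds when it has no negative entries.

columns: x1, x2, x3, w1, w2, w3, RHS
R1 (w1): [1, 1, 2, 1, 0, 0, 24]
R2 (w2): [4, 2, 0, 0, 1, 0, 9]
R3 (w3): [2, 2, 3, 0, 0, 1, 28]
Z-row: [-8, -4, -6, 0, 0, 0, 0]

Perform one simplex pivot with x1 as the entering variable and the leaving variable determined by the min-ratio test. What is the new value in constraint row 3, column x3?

Ratio test on column x1 — row 1: 24/1 = 24; row 2: 9/4 = 9/4; row 3: 28/2 = 14. Minimum is 9/4 at row 2 (w2 leaves); pivot element 4.
Divide row 2 by 4; eliminate column x1 from the other rows.
Row 3 update in column x3: 3 − 2·0 = 3.

3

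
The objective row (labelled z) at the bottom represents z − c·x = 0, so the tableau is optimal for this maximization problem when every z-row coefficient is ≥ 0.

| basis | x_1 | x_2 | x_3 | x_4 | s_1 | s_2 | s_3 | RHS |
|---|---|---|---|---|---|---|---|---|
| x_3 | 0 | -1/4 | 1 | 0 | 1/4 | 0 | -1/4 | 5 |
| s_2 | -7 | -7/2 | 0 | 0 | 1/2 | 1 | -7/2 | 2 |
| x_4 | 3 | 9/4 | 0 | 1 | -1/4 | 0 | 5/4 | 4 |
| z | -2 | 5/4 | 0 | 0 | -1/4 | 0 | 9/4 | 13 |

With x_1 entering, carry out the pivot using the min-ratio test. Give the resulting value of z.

Ratio test on column x_1 — row 1: entry 0 ≤ 0; row 2: entry -7 ≤ 0; row 3: 4/3 = 4/3. Minimum is 4/3 at row 3 (x_4 leaves); pivot element 3.
Pivot on row 3; the z-row RHS becomes 13 − (-2)·(4/3) = 47/3.

47/3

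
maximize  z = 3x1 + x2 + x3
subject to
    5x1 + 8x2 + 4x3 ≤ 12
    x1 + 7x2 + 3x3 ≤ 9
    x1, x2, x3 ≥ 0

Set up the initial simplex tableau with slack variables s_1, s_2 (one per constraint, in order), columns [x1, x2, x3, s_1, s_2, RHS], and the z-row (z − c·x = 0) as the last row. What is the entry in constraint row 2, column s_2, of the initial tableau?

1

Slack s_2 belongs to constraint 2; its column is the unit vector e_2, so the entry in row 2 is 1.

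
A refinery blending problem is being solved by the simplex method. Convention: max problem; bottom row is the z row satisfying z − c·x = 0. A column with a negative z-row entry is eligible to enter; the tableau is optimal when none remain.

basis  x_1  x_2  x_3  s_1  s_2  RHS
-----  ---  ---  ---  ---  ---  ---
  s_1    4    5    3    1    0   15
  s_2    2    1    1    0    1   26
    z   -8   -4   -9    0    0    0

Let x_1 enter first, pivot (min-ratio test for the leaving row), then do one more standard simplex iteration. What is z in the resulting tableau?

Ratio test on column x_1 — row 1: 15/4 = 15/4; row 2: 26/2 = 13. Minimum is 15/4 at row 1 (s_1 leaves); pivot element 4.
Pivot on row 1; the z-row RHS becomes 0 − (-8)·(15/4) = 30.
Next entering variable (most negative z-row entry -3): x_3.
Ratio test on column x_3 — row 1: (15/4)/(3/4) = 5; row 2: entry -1/2 ≤ 0. Minimum is 5 at row 1 (x_1 leaves); pivot element 3/4.
After the second pivot the z-row RHS is 30 − (-3)·5 = 45.

45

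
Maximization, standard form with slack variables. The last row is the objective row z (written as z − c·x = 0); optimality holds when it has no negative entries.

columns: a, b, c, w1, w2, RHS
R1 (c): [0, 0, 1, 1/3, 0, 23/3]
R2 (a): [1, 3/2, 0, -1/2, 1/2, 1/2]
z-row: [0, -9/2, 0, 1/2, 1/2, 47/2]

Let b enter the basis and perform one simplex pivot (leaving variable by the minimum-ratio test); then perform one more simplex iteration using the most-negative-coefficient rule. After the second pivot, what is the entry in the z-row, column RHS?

Ratio test on column b — row 1: entry 0 ≤ 0; row 2: (1/2)/(3/2) = 1/3. Minimum is 1/3 at row 2 (a leaves); pivot element 3/2.
Divide row 2 by 3/2; eliminate column b from the other rows.
Second iteration: most negative z-row entry is -1 in column w1, so w1 enters.
Ratio test on column w1 — row 1: (23/3)/(1/3) = 23; row 2: entry -1/3 ≤ 0. Minimum is 23 at row 1 (c leaves); pivot element 1/3.
Divide row 1 by 1/3; eliminate column w1 from the other rows.
After both pivots, the entry at the z-row, column RHS is 48.

48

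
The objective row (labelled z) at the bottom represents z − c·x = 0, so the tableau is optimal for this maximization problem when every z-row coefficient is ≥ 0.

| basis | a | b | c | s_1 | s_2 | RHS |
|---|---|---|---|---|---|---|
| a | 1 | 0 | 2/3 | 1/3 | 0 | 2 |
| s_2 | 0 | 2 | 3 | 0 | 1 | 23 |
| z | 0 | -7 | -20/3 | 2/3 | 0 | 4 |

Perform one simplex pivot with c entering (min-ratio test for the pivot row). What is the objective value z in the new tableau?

Ratio test on column c — row 1: 2/(2/3) = 3; row 2: 23/3 = 23/3. Minimum is 3 at row 1 (a leaves); pivot element 2/3.
Pivot on row 1; the z-row RHS becomes 4 − (-20/3)·3 = 24.

24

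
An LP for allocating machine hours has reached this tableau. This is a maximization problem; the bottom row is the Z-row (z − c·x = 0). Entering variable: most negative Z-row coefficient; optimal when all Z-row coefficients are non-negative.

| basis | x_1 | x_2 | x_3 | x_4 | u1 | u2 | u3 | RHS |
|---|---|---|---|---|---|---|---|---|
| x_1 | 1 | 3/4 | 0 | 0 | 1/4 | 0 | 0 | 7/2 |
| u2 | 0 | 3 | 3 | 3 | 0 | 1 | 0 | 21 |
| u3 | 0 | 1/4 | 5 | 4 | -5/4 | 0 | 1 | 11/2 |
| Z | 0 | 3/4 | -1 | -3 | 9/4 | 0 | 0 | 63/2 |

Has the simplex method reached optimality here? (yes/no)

no

The Z-row has a negative entry -3 in column x_4, so it is not optimal.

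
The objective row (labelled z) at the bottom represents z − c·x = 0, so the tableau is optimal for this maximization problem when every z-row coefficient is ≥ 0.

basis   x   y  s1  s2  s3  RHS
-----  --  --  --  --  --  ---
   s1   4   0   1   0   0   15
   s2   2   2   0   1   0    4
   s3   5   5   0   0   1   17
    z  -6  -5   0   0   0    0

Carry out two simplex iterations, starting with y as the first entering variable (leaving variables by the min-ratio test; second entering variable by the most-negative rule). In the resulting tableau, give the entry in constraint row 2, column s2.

1/2

Ratio test on column y — row 1: entry 0 ≤ 0; row 2: 4/2 = 2; row 3: 17/5 = 17/5. Minimum is 2 at row 2 (s2 leaves); pivot element 2.
Divide row 2 by 2; eliminate column y from the other rows.
Second iteration: most negative z-row entry is -1 in column x, so x enters.
Ratio test on column x — row 1: 15/4 = 15/4; row 2: 2/1 = 2; row 3: entry 0 ≤ 0. Minimum is 2 at row 2 (y leaves); pivot element 1.
Divide row 2 by 1; eliminate column x from the other rows.
After both pivots, the entry at constraint row 2, column s2 is 1/2.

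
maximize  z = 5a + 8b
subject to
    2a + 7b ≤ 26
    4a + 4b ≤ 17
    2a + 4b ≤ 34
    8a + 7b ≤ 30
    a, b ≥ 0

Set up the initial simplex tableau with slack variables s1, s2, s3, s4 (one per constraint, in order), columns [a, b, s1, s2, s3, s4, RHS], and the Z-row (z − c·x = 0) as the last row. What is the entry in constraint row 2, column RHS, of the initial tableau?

17

The RHS of constraint 2 is b_2 = 17.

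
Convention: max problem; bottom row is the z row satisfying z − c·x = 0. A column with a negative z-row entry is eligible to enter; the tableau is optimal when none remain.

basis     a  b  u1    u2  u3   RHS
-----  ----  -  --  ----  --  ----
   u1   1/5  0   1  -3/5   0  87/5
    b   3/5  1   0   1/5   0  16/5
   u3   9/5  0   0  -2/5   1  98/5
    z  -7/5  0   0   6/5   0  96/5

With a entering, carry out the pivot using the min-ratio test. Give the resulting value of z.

Ratio test on column a — row 1: (87/5)/(1/5) = 87; row 2: (16/5)/(3/5) = 16/3; row 3: (98/5)/(9/5) = 98/9. Minimum is 16/3 at row 2 (b leaves); pivot element 3/5.
Pivot on row 2; the z-row RHS becomes 96/5 − (-7/5)·(16/3) = 80/3.

80/3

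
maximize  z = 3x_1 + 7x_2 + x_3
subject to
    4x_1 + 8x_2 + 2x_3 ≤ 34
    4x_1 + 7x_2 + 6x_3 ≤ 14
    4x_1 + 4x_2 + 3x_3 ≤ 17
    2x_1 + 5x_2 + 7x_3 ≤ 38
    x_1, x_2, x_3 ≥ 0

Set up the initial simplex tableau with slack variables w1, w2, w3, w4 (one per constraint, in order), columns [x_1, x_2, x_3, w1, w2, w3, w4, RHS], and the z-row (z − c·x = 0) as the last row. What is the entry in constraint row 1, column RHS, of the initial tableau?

The RHS of constraint 1 is b_1 = 34.

34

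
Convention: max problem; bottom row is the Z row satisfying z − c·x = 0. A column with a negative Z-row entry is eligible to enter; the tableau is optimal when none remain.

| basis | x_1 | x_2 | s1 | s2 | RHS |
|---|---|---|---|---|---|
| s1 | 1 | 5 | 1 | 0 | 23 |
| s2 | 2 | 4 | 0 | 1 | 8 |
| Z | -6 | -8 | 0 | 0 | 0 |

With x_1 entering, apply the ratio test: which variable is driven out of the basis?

Column x_1 entries and ratios — s1: 23/1 = 23; s2: 8/2 = 4.
Smallest ratio is 4 in the row of s2, so s2 leaves.

s2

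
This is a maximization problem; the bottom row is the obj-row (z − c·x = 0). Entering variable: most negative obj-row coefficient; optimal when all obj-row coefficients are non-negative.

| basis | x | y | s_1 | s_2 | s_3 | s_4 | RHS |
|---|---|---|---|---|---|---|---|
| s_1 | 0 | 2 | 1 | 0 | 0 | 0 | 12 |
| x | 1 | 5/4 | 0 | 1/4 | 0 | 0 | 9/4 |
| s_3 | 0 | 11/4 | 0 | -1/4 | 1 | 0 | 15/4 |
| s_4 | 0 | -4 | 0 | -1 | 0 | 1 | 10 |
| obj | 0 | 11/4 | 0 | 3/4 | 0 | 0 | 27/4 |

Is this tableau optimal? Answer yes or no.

Every obj-row coefficient is ≥ 0, so the tableau is optimal.

yes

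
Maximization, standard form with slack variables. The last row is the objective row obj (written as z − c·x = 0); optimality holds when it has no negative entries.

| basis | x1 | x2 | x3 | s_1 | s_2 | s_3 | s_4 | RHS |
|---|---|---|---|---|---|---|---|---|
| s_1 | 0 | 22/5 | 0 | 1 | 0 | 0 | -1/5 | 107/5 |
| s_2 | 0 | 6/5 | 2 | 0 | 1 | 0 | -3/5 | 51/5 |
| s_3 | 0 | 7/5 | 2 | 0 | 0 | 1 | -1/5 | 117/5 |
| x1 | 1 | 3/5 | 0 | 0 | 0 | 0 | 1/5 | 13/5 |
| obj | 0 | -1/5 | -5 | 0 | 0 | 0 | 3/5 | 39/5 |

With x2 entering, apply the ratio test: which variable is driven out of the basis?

Column x2 entries and ratios — s_1: (107/5)/(22/5) = 107/22; s_2: (51/5)/(6/5) = 17/2; s_3: (117/5)/(7/5) = 117/7; x1: (13/5)/(3/5) = 13/3.
Smallest ratio is 13/3 in the row of x1, so x1 leaves.

x1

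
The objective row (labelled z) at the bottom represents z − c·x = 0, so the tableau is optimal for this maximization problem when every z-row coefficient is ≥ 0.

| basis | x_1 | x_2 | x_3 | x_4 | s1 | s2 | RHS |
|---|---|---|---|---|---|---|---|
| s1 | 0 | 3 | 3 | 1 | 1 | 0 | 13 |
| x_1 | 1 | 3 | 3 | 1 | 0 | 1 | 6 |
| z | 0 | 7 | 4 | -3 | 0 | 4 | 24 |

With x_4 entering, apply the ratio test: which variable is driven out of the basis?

x_1

Column x_4 entries and ratios — s1: 13/1 = 13; x_1: 6/1 = 6.
Smallest ratio is 6 in the row of x_1, so x_1 leaves.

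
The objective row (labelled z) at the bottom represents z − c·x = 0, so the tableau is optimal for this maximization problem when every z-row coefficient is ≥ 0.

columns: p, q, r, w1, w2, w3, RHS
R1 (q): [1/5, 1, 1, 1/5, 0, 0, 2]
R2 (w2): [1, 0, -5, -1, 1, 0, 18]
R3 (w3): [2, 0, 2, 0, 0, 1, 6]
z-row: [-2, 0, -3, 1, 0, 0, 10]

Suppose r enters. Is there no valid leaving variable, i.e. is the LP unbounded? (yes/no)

no

Column r has positive entries in row(s) 1, 3, so the ratio test bounds it — not unbounded.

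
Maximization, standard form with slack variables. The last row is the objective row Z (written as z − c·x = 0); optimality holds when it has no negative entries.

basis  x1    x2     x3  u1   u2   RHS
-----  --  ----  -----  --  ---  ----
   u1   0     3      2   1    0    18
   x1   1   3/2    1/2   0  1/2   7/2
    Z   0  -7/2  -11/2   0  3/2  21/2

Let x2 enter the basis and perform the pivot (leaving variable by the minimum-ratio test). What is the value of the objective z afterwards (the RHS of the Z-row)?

Ratio test on column x2 — row 1: 18/3 = 6; row 2: (7/2)/(3/2) = 7/3. Minimum is 7/3 at row 2 (x1 leaves); pivot element 3/2.
Pivot on row 2; the Z-row RHS becomes 21/2 − (-7/2)·(7/3) = 56/3.

56/3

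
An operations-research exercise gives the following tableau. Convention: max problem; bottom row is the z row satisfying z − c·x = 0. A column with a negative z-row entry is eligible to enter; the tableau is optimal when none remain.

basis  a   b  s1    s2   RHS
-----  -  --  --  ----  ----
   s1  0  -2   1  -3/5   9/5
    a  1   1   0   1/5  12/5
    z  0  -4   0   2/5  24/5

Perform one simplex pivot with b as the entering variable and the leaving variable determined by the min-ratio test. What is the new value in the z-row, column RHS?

Ratio test on column b — row 1: entry -2 ≤ 0; row 2: (12/5)/1 = 12/5. Minimum is 12/5 at row 2 (a leaves); pivot element 1.
Divide row 2 by 1; eliminate column b from the other rows.
z-row update in column RHS: 24/5 − (-4)·(12/5) = 72/5.

72/5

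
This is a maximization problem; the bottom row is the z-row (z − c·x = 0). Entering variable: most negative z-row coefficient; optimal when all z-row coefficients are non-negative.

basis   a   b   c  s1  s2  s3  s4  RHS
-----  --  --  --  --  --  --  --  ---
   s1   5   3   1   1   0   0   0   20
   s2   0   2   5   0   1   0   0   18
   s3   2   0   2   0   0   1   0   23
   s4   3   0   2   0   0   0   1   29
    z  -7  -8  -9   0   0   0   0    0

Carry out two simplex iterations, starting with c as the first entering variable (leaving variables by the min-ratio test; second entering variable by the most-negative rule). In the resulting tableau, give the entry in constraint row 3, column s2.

-8/25

Ratio test on column c — row 1: 20/1 = 20; row 2: 18/5 = 18/5; row 3: 23/2 = 23/2; row 4: 29/2 = 29/2. Minimum is 18/5 at row 2 (s2 leaves); pivot element 5.
Divide row 2 by 5; eliminate column c from the other rows.
Second iteration: most negative z-row entry is -7 in column a, so a enters.
Ratio test on column a — row 1: (82/5)/5 = 82/25; row 2: entry 0 ≤ 0; row 3: (79/5)/2 = 79/10; row 4: (109/5)/3 = 109/15. Minimum is 82/25 at row 1 (s1 leaves); pivot element 5.
Divide row 1 by 5; eliminate column a from the other rows.
After both pivots, the entry at constraint row 3, column s2 is -8/25.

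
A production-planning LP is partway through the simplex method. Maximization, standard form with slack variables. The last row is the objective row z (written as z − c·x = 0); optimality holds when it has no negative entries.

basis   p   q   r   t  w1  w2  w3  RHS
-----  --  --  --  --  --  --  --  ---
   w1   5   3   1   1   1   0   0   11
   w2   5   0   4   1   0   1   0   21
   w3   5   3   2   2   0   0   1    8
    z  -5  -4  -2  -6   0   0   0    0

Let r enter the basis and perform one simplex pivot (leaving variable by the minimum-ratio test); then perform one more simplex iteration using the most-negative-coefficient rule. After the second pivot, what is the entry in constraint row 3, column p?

Ratio test on column r — row 1: 11/1 = 11; row 2: 21/4 = 21/4; row 3: 8/2 = 4. Minimum is 4 at row 3 (w3 leaves); pivot element 2.
Divide row 3 by 2; eliminate column r from the other rows.
Second iteration: most negative z-row entry is -4 in column t, so t enters.
Ratio test on column t — row 1: entry 0 ≤ 0; row 2: entry -3 ≤ 0; row 3: 4/1 = 4. Minimum is 4 at row 3 (r leaves); pivot element 1.
Divide row 3 by 1; eliminate column t from the other rows.
After both pivots, the entry at constraint row 3, column p is 5/2.

5/2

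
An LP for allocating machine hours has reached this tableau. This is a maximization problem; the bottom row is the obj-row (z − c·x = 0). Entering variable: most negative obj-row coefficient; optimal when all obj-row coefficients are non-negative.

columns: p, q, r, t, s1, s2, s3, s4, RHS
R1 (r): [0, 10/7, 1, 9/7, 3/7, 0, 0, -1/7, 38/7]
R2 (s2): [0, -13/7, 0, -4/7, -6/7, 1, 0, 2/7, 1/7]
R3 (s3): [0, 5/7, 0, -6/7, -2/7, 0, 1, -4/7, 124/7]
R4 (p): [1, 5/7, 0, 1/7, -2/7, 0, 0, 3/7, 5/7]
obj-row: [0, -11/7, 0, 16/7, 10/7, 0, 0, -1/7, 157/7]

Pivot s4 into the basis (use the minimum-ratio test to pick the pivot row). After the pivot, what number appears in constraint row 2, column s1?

Ratio test on column s4 — row 1: entry -1/7 ≤ 0; row 2: (1/7)/(2/7) = 1/2; row 3: entry -4/7 ≤ 0; row 4: (5/7)/(3/7) = 5/3. Minimum is 1/2 at row 2 (s2 leaves); pivot element 2/7.
Divide row 2 by 2/7; eliminate column s4 from the other rows.
In the new row 2, the s1 entry is the old entry divided by the pivot: (-6/7)/(2/7) = -3.

-3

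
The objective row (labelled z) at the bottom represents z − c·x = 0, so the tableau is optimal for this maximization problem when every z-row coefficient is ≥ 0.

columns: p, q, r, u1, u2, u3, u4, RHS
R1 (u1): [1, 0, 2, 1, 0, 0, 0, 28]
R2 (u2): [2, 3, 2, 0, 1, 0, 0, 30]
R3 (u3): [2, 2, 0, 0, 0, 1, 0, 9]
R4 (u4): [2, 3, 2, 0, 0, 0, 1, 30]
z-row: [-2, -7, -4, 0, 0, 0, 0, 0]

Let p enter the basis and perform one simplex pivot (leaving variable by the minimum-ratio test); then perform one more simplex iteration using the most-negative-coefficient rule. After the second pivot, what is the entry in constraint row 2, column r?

Ratio test on column p — row 1: 28/1 = 28; row 2: 30/2 = 15; row 3: 9/2 = 9/2; row 4: 30/2 = 15. Minimum is 9/2 at row 3 (u3 leaves); pivot element 2.
Divide row 3 by 2; eliminate column p from the other rows.
Second iteration: most negative z-row entry is -5 in column q, so q enters.
Ratio test on column q — row 1: entry -1 ≤ 0; row 2: 21/1 = 21; row 3: (9/2)/1 = 9/2; row 4: 21/1 = 21. Minimum is 9/2 at row 3 (p leaves); pivot element 1.
Divide row 3 by 1; eliminate column q from the other rows.
After both pivots, the entry at constraint row 2, column r is 2.

2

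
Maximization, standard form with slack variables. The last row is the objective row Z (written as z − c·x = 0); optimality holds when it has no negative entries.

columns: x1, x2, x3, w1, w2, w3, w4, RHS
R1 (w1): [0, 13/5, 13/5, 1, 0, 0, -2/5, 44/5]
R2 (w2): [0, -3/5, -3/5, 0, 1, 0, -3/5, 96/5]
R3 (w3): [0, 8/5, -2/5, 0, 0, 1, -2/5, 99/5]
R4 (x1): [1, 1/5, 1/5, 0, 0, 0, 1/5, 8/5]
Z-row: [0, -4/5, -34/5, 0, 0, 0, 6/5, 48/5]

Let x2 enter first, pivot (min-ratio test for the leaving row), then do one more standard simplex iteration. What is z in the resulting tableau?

424/13

Ratio test on column x2 — row 1: (44/5)/(13/5) = 44/13; row 2: entry -3/5 ≤ 0; row 3: (99/5)/(8/5) = 99/8; row 4: (8/5)/(1/5) = 8. Minimum is 44/13 at row 1 (w1 leaves); pivot element 13/5.
Pivot on row 1; the Z-row RHS becomes 48/5 − (-4/5)·(44/13) = 160/13.
Next entering variable (most negative Z-row entry -6): x3.
Ratio test on column x3 — row 1: (44/13)/1 = 44/13; row 2: entry 0 ≤ 0; row 3: entry -2 ≤ 0; row 4: entry 0 ≤ 0. Minimum is 44/13 at row 1 (x2 leaves); pivot element 1.
After the second pivot the Z-row RHS is 160/13 − (-6)·(44/13) = 424/13.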